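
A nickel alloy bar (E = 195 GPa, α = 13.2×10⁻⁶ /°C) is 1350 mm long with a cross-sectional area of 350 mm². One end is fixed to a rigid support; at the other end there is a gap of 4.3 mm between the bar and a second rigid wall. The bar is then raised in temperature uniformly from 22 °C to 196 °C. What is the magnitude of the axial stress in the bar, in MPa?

Free thermal elongation = αΔT L = 13.2×10⁻⁶ × 174 × 1350 = 3.101 mm.
This is smaller than the 4.3 mm clearance, so the bar expands freely without reaching the stop — the stress is zero.

σ ≈ 0 MPa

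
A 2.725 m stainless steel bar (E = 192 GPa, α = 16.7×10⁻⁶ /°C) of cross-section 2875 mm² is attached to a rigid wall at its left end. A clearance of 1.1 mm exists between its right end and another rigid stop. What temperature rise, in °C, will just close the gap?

ΔT ≈ 24.2 °C

Contact occurs when the free expansion equals the gap: αΔT L = 1.1 mm.
ΔT = 1.1 / (16.7×10⁻⁶ × 2725) = 24.17 °C.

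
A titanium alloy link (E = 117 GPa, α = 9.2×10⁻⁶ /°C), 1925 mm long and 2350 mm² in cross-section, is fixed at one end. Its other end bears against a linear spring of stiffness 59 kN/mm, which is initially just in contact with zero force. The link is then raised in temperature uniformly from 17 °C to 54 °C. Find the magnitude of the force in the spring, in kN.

P ≈ 27.4 kN

The unrestrained thermal change is αΔT L = 9.2×10⁻⁶ × 37 × 1925 = 0.6553 mm.
With a force P in the spring, the elastic change of the link is PL/(AE) and that of the spring is P/k; compatibility requires their sum to equal δ_free.
P [ L/(AE) + 1/k ] = δ_free → P [ 1925/(2350×117×10³) + 1/(59×10³) ] = 0.6553.
P = 0.6553 / 2.395×10⁻⁵ = 27360 N.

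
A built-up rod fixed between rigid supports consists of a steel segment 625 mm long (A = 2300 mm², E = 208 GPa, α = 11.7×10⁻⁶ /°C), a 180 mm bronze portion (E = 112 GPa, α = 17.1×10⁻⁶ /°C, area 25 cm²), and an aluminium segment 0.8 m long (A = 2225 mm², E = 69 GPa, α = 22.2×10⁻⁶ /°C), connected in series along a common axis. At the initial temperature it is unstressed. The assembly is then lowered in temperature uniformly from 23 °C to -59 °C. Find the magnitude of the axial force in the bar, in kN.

Free thermal contraction of the whole bar: Σ αᵢΔT Lᵢ = 11.7×10⁻⁶×82×625 + 17.1×10⁻⁶×82×180 + 22.2×10⁻⁶×82×800 = 2.308 mm.
The walls prevent any net length change, so an axial force P (same in every segment) develops. Compatibility: P · Σ Lᵢ/(AᵢEᵢ) = δ_free.
Σ Lᵢ/(AᵢEᵢ) = 625/(2300×208×10³) + 180/(2500×112×10³) + 800/(2225×69×10³) = 7.16×10⁻⁶ mm/N.
Hence P = δ_free / Σ(L/AE) = 2.308/7.16×10⁻⁶ = 322.4 kN (tensile).

P ≈ 322 kN (tensile)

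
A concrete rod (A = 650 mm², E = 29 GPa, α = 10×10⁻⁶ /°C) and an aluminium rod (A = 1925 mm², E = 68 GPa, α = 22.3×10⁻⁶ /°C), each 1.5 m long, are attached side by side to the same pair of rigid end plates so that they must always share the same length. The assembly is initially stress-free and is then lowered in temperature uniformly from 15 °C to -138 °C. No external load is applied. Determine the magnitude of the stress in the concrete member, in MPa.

The aluminium has the larger α, so on cooling it would change length more than the concrete if both were free. The rigid plates force a common final length, so the aluminium is put into tension and the concrete into compression, with equal and opposite forces P (no external load).
Setting the final lengths equal and cancelling L: (α₁ − α₂)ΔT = P/(A₁E₁) + P/(A₂E₂).
|α₁ − α₂|·ΔT = 12.3×10⁻⁶ × 153 = 0.001882.
1/(A₁E₁) + 1/(A₂E₂) = 1/(650×29×10³) + 1/(1925×68×10³) = 6.069×10⁻⁸ N⁻¹.
P = 0.001882 / 6.069×10⁻⁸ = 31010 N = 31.01 kN.
σ_{concrete} = P/A₁ = 31010/650 = 47.71 MPa, compressive.

σ ≈ 47.7 MPa (compressive)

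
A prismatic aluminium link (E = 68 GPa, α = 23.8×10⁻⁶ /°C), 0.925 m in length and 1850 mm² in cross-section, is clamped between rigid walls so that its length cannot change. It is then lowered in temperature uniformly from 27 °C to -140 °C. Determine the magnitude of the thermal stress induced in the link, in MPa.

Because both ends are immovable the net strain is zero, and the suppressed thermal strain is αΔT = 23.8×10⁻⁶ × 167 = 3974.6×10⁻⁶.
The stress required to suppress this strain is σ = Eε = 68×10³ × 3974.6×10⁻⁶ = 270.3 MPa, tensile since the link is trying to contract.

σ ≈ 270 MPa (tensile)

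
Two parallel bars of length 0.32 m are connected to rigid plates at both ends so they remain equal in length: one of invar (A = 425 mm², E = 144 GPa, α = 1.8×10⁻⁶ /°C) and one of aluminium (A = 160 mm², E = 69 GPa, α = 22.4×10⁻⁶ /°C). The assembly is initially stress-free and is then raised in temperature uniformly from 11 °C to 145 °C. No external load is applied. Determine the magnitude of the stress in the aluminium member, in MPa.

Equilibrium of a rigid end plate with no external load gives equal and opposite internal forces ±P in the two members. Since α_{aluminium} > α_{invar}, heating drives the aluminium into compression and the invar into tension.
Compatibility of the two members (thermal + elastic change equal): (α₁ − α₂)ΔT = P·[1/(A₁E₁) + 1/(A₂E₂)].
|α₁ − α₂|·ΔT = 20.6×10⁻⁶ × 134 = 0.00276.
1/(A₁E₁) + 1/(A₂E₂) = 1/(425×144×10³) + 1/(160×69×10³) = 1.069×10⁻⁷ N⁻¹.
So P = 0.00276 / 1.069×10⁻⁷ = 25.82 kN.
σ_{aluminium} = P/A₂ = 25820/160 = 161.4 MPa, compressive.

σ ≈ 161 MPa (compressive)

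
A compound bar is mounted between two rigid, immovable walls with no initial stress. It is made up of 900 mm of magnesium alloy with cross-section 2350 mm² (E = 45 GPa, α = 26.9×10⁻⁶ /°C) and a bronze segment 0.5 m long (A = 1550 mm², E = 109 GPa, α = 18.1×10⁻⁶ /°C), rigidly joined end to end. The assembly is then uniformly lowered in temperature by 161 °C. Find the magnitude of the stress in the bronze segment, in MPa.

With the walls removed the bar would change length by δ_free = Σ αᵢΔT Lᵢ = 26.9×10⁻⁶×161×900 + 18.1×10⁻⁶×161×500 = 5.355 mm.
Since the ends are fixed, an axial force P builds up, equal in every segment, with P · Σ Lᵢ/(AᵢEᵢ) = δ_free.
Σ Lᵢ/(AᵢEᵢ) = 900/(2350×45×10³) + 500/(1550×109×10³) = 1.147×10⁻⁵ mm/N.
So P = 5.355 / 1.147×10⁻⁵ = 466.9 kN, tensile.
σ_{bronze} = P / A = 466900 / 1550 = 301.2 MPa.

σ ≈ 301 MPa (tensile)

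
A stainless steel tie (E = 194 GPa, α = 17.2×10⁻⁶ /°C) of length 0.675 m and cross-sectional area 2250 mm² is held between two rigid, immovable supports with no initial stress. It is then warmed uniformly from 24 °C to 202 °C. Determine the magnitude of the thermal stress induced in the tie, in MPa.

σ ≈ 594 MPa (compressive)

The supports are rigid, so the total axial strain is zero. The restrained thermal strain is ε = αΔT = 17.2×10⁻⁶ × 178 = 3061.6×10⁻⁶.
σ = EαΔT = 194×10³ × 17.2×10⁻⁶ × 178 = 594 MPa (compressive; the tie is trying to expand).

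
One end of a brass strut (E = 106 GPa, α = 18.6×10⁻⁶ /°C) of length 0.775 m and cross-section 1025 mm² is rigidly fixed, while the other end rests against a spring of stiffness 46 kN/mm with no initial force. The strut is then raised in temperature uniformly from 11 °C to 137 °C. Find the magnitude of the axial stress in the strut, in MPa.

σ ≈ 61.4 MPa (compressive)

The unrestrained thermal change is αΔT L = 18.6×10⁻⁶ × 126 × 775 = 1.816 mm.
Let P be the compressive force at the spring. The strut shortens elastically by PL/(AE) and the spring compresses by P/k; together these equal δ_free.
So P = δ_free / [L/(AE) + 1/k] = 1.816 / [ 775/(1025×106×10³) + 1/(46×10³) ].
P = 1.816 / 2.887×10⁻⁵ = 62910 N.
σ = P/A = 62910/1025 = 61.37 MPa.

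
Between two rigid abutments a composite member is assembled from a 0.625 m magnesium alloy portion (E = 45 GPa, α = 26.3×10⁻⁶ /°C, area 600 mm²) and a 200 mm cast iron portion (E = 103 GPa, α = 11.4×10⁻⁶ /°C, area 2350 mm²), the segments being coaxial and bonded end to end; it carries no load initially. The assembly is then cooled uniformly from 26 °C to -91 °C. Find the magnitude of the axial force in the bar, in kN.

P ≈ 91.3 kN (tensile)

With the walls removed the bar would change length by δ_free = Σ αᵢΔT Lᵢ = 26.3×10⁻⁶×117×625 + 11.4×10⁻⁶×117×200 = 2.19 mm.
The rigid supports impose zero overall length change; the single axial force P common to all segments must satisfy P Σ Lᵢ/(AᵢEᵢ) = δ_free.
Σ Lᵢ/(AᵢEᵢ) = 625/(600×45×10³) + 200/(2350×103×10³) = 2.397×10⁻⁵ mm/N.
So P = 2.19 / 2.397×10⁻⁵ = 91.35 kN, tensile.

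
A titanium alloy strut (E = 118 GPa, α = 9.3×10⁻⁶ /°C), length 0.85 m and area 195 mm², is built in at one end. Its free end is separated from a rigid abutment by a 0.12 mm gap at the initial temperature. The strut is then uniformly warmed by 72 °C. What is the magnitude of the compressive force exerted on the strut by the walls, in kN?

Free thermal elongation = αΔT L = 9.3×10⁻⁶ × 72 × 850 = 0.5692 mm.
After closing the 0.12 mm clearance, 0.5692 − 0.12 = 0.4492 mm of expansion remains to be suppressed by the wall.
Compatibility: PL/(AE) = 0.4492 mm, so σ = P/A = E × (0.4492/850) = 62.35 MPa.
P = σA = 62.35 × 195 = 12.16 kN.

P ≈ 12.2 kN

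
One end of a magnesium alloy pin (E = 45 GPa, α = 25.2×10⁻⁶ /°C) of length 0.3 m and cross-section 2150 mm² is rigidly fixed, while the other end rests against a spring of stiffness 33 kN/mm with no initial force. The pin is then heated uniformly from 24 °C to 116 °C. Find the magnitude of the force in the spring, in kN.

P ≈ 20.8 kN

Free thermal expansion: δ_free = αΔT L = 25.2×10⁻⁶ × 92 × 300 = 0.6955 mm.
With a force P in the spring, the elastic change of the pin is PL/(AE) and that of the spring is P/k; compatibility requires their sum to equal δ_free.
P [ L/(AE) + 1/k ] = δ_free → P [ 300/(2150×45×10³) + 1/(33×10³) ] = 0.6955.
P = 0.6955 / 3.34×10⁻⁵ = 20820 N.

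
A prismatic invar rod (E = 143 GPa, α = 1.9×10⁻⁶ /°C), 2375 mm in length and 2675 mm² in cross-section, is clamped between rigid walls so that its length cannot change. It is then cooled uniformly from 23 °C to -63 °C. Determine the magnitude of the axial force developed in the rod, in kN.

P ≈ 62.5 kN (tensile)

With zero net strain, σ = E·αΔT = 143 GPa × 1.9×10⁻⁶ × 86 = 23.37 MPa.
P = AEαΔT = 2675 × 143×10³ × 1.9×10⁻⁶ × 86 = 62.5 kN (tensile).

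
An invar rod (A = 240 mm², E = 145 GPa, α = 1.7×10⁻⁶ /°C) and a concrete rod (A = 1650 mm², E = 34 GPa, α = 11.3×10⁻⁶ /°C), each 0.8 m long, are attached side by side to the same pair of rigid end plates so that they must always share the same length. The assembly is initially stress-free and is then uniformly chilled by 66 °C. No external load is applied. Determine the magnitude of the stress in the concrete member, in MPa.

σ ≈ 8.25 MPa (tensile)

Both members must finish at the same length. With the larger α, the concrete tends to over-contract; the plates restrain it, putting the concrete in tension and the invar in compression. With no external load the two internal forces are equal and opposite, magnitude P.
Equating the net (thermal + elastic) strains gives |α₁ − α₂|·ΔT = P·[1/(A₁E₁) + 1/(A₂E₂)].
|α₁ − α₂|·ΔT = 9.6×10⁻⁶ × 66 = 0.0006336.
1/(A₁E₁) + 1/(A₂E₂) = 1/(240×145×10³) + 1/(1650×34×10³) = 4.656×10⁻⁸ N⁻¹.
P = 0.0006336 / 4.656×10⁻⁸ = 13610 N = 13.61 kN.
σ_{concrete} = P/A₂ = 13610/1650 = 8.247 MPa, tensile.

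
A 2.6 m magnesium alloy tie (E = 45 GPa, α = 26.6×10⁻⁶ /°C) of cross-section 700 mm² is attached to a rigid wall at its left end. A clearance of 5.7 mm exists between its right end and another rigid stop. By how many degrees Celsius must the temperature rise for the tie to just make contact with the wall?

ΔT ≈ 82.4 °C

The gap closes when αΔT L = 5.7 mm, since the tie is still unstressed at that instant.
So ΔT = g/(αL) = 5.7/(26.6×10⁻⁶ × 2600) = 82.42 °C.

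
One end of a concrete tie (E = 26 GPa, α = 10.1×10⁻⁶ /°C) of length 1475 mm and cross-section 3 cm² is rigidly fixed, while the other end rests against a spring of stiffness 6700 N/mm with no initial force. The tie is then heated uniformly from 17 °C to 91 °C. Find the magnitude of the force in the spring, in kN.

P ≈ 3.26 kN

Free thermal expansion: δ_free = αΔT L = 10.1×10⁻⁶ × 74 × 1475 = 1.102 mm.
With a force P in the spring, the elastic change of the tie is PL/(AE) and that of the spring is P/k; compatibility requires their sum to equal δ_free.
P [ L/(AE) + 1/k ] = δ_free → P [ 1475/(300×26×10³) + 1/(6700) ] = 1.102.
P = 1.102 / 0.0003384 = 3258 N.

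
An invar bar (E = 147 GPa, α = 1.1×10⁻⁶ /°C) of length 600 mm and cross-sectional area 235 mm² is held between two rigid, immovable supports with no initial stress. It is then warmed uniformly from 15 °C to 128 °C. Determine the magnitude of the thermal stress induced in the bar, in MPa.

σ ≈ 18.3 MPa (compressive)

The supports are rigid, so the total axial strain is zero. The restrained thermal strain is ε = αΔT = 1.1×10⁻⁶ × 113 = 124.3×10⁻⁶.
σ = EαΔT = 147×10³ × 1.1×10⁻⁶ × 113 = 18.27 MPa (compressive; the bar is trying to expand).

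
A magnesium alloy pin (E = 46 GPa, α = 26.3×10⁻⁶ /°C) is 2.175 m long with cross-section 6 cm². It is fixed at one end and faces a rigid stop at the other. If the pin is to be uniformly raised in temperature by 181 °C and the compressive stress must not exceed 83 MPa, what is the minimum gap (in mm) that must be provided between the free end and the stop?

Free expansion if unrestrained: δ_free = αΔT L = 26.3×10⁻⁶ × 181 × 2175 = 10.35 mm.
At the allowable stress the elastic shortening the wall may impose is σL/E = 83 × 2175 / (46×10³) = 3.924 mm.
So the gap has to take up the difference, g_min = δ_free − σL/E = 10.35 − 3.924 = 6.429 mm.

g ≈ 6.43 mm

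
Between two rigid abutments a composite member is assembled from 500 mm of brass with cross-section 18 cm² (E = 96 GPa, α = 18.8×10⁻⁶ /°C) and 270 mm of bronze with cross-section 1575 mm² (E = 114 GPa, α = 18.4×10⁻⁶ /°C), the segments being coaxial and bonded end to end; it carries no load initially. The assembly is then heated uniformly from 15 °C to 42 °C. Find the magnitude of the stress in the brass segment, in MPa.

σ ≈ 49 MPa (compressive)

If the supports were absent, the total length change would be Σ αᵢΔT Lᵢ = 18.8×10⁻⁶×27×500 + 18.4×10⁻⁶×27×270 = 0.3879 mm.
The walls prevent any net length change, so an axial force P (same in every segment) develops. Compatibility: P · Σ Lᵢ/(AᵢEᵢ) = δ_free.
Σ Lᵢ/(AᵢEᵢ) = 500/(1800×96×10³) + 270/(1575×114×10³) = 4.397×10⁻⁶ mm/N.
So P = 0.3879 / 4.397×10⁻⁶ = 88.22 kN, compressive.
σ_{brass} = P / A = 88220 / 1800 = 49.01 MPa.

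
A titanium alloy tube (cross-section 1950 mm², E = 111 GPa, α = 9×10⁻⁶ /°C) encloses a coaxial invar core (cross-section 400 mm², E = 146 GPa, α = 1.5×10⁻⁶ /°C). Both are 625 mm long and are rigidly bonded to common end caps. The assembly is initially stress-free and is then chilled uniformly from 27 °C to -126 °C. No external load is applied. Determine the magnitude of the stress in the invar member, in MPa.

The titanium alloy has the larger α, so on cooling it would change length more than the invar if both were free. The rigid plates force a common final length, so the titanium alloy is put into tension and the invar into compression, with equal and opposite forces P (no external load).
Equating the net (thermal + elastic) strains gives |α₁ − α₂|·ΔT = P·[1/(A₁E₁) + 1/(A₂E₂)].
|α₁ − α₂|·ΔT = 7.5×10⁻⁶ × 153 = 0.001147.
1/(A₁E₁) + 1/(A₂E₂) = 1/(1950×111×10³) + 1/(400×146×10³) = 2.174×10⁻⁸ N⁻¹.
So P = 0.001147 / 2.174×10⁻⁸ = 52.77 kN.
σ_{invar} = P/A₂ = 52770/400 = 131.9 MPa, compressive.

σ ≈ 132 MPa (compressive)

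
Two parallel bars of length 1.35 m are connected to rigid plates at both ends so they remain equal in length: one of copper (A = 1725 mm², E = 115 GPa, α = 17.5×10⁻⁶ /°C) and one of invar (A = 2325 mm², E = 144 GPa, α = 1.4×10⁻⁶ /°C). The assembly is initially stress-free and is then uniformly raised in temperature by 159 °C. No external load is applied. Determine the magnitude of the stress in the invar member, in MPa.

σ ≈ 137 MPa (tensile)

Equilibrium of a rigid end plate with no external load gives equal and opposite internal forces ±P in the two members. Since α_{copper} > α_{invar}, heating drives the copper into compression and the invar into tension.
Setting the final lengths equal and cancelling L: (α₁ − α₂)ΔT = P/(A₁E₁) + P/(A₂E₂).
|α₁ − α₂|·ΔT = 16.1×10⁻⁶ × 159 = 0.00256.
1/(A₁E₁) + 1/(A₂E₂) = 1/(1725×115×10³) + 1/(2325×144×10³) = 8.028×10⁻⁹ N⁻¹.
P = 0.00256 / 8.028×10⁻⁹ = 318900 N = 318.9 kN.
σ_{invar} = P/A₂ = 318900/2325 = 137.2 MPa, tensile.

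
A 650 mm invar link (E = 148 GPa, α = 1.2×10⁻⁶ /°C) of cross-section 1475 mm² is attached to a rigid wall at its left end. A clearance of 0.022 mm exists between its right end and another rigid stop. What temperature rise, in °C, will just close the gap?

ΔT ≈ 28.2 °C

The gap closes when αΔT L = 0.022 mm, since the link is still unstressed at that instant.
So ΔT = g/(αL) = 0.022/(1.2×10⁻⁶ × 650) = 28.21 °C.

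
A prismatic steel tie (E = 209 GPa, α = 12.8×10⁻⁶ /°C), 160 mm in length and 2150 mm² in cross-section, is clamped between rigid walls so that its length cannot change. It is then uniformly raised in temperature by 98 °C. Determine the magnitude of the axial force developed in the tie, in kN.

P ≈ 564 kN (compressive)

With zero net strain, σ = E·αΔT = 209 GPa × 12.8×10⁻⁶ × 98 = 262.2 MPa.
Then P = σA = 262.2 × 2150 mm² = 563.7 kN, compressive.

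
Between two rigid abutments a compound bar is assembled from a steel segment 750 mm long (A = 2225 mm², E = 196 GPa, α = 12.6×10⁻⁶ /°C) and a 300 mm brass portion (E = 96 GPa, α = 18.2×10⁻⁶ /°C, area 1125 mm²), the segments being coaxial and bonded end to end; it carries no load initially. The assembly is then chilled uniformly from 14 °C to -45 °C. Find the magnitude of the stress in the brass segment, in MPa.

σ ≈ 174 MPa (tensile)

Free thermal contraction of the whole bar: Σ αᵢΔT Lᵢ = 12.6×10⁻⁶×59×750 + 18.2×10⁻⁶×59×300 = 0.8797 mm.
The rigid supports impose zero overall length change; the single axial force P common to all segments must satisfy P Σ Lᵢ/(AᵢEᵢ) = δ_free.
Σ Lᵢ/(AᵢEᵢ) = 750/(2225×196×10³) + 300/(1125×96×10³) = 4.498×10⁻⁶ mm/N.
P = 0.8797 / 4.498×10⁻⁶ = 195600 N = 195.6 kN, tensile.
σ_{brass} = P / A = 195600 / 1125 = 173.9 MPa.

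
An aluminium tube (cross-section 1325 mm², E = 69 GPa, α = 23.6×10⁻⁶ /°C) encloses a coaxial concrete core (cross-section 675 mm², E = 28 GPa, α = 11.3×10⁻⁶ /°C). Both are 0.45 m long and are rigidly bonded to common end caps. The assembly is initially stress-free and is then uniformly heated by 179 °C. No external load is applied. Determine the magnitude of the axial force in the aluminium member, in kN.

Both members must finish at the same length. With the larger α, the aluminium tends to over-expand; the plates restrain it, putting the aluminium in compression and the concrete in tension. With no external load the two internal forces are equal and opposite, magnitude P.
Compatibility of the two members (thermal + elastic change equal): (α₁ − α₂)ΔT = P·[1/(A₁E₁) + 1/(A₂E₂)].
|α₁ − α₂|·ΔT = 12.3×10⁻⁶ × 179 = 0.002202.
1/(A₁E₁) + 1/(A₂E₂) = 1/(1325×69×10³) + 1/(675×28×10³) = 6.385×10⁻⁸ N⁻¹.
So P = 0.002202 / 6.385×10⁻⁸ = 34.48 kN.

P ≈ 34.5 kN (compressive in the aluminium)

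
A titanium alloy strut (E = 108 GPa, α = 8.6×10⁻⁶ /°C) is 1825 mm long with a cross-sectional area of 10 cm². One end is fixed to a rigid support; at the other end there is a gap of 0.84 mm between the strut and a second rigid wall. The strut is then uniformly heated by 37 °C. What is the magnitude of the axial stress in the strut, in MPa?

σ ≈ 0 MPa

If the wall were absent the strut would grow by αΔT L = 8.6×10⁻⁶ × 37 × 1825 = 0.5807 mm.
This is smaller than the 0.84 mm clearance, so the strut expands freely without reaching the stop — the stress is zero.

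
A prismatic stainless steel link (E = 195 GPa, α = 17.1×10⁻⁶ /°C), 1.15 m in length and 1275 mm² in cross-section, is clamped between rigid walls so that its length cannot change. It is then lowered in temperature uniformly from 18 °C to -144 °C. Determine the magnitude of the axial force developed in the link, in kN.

P ≈ 689 kN (tensile)

The ends cannot move, so σ = EαΔT = 195×10³ × 17.1×10⁻⁶ × 162 = 540.2 MPa.
Axial force P = σA = 540.2 × 1275 = 688700 N = 688.7 kN, tensile.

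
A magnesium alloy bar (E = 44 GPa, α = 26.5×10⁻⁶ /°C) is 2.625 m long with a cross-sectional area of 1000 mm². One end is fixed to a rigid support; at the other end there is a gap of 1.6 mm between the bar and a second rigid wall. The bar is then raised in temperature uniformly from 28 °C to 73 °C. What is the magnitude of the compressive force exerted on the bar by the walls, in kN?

If the wall were absent the bar would grow by αΔT L = 26.5×10⁻⁶ × 45 × 2625 = 3.13 mm.
After closing the 1.6 mm clearance, 3.13 − 1.6 = 1.53 mm of expansion remains to be suppressed by the wall.
So σ = E(δ_free − g)/L = 44×10³ × 1.53/2625 = 25.65 MPa.
Force on the wall = σA = 25.65 × 1000 mm² = 25.65 kN.

P ≈ 25.7 kN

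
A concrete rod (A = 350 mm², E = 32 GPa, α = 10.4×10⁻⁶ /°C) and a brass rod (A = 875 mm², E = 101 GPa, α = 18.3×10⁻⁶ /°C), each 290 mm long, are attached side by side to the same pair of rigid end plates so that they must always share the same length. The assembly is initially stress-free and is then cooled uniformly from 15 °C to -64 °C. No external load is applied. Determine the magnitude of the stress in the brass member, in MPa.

σ ≈ 7.09 MPa (tensile)

The brass has the larger α, so on cooling it would change length more than the concrete if both were free. The rigid plates force a common final length, so the brass is put into tension and the concrete into compression, with equal and opposite forces P (no external load).
Setting the final lengths equal and cancelling L: (α₁ − α₂)ΔT = P/(A₁E₁) + P/(A₂E₂).
|α₁ − α₂|·ΔT = 7.9×10⁻⁶ × 79 = 0.0006241.
1/(A₁E₁) + 1/(A₂E₂) = 1/(350×32×10³) + 1/(875×101×10³) = 1.006×10⁻⁷ N⁻¹.
P = 0.0006241 / 1.006×10⁻⁷ = 6204 N = 6.204 kN.
σ_{brass} = P/A₂ = 6204/875 = 7.09 MPa, tensile.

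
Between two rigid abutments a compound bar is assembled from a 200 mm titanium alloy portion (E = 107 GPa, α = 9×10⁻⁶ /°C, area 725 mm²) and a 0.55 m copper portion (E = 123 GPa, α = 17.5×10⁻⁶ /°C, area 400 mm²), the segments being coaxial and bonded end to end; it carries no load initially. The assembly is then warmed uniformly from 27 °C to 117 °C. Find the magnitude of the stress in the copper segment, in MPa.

Free thermal expansion of the whole bar: Σ αᵢΔT Lᵢ = 9×10⁻⁶×90×200 + 17.5×10⁻⁶×90×550 = 1.028 mm.
Since the ends are fixed, an axial force P builds up, equal in every segment, with P · Σ Lᵢ/(AᵢEᵢ) = δ_free.
Σ Lᵢ/(AᵢEᵢ) = 200/(725×107×10³) + 550/(400×123×10³) = 1.376×10⁻⁵ mm/N.
P = 1.028 / 1.376×10⁻⁵ = 74740 N = 74.74 kN, compressive.
σ_{copper} = P / A = 74740 / 400 = 186.9 MPa.

σ ≈ 187 MPa (compressive)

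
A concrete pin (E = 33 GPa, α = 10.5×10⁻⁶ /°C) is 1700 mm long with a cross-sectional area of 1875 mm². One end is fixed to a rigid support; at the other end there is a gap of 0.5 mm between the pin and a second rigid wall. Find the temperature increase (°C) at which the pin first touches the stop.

ΔT ≈ 28 °C

The gap closes when αΔT L = 0.5 mm, since the pin is still unstressed at that instant.
ΔT = 0.5 / (10.5×10⁻⁶ × 1700) = 28.01 °C.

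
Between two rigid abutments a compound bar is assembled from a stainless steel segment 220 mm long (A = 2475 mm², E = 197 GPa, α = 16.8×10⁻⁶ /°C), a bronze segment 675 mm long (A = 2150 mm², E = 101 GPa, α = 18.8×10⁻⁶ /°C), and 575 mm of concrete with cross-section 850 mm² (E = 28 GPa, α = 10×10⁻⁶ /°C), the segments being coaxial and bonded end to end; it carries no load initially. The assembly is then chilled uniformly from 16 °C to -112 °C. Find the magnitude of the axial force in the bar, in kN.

P ≈ 102 kN (tensile)

If the supports were absent, the total length change would be Σ αᵢΔT Lᵢ = 16.8×10⁻⁶×128×220 + 18.8×10⁻⁶×128×675 + 10×10⁻⁶×128×575 = 2.833 mm.
The walls prevent any net length change, so an axial force P (same in every segment) develops. Compatibility: P · Σ Lᵢ/(AᵢEᵢ) = δ_free.
Σ Lᵢ/(AᵢEᵢ) = 220/(2475×197×10³) + 675/(2150×101×10³) + 575/(850×28×10³) = 2.772×10⁻⁵ mm/N.
Hence P = δ_free / Σ(L/AE) = 2.833/2.772×10⁻⁵ = 102.2 kN (tensile).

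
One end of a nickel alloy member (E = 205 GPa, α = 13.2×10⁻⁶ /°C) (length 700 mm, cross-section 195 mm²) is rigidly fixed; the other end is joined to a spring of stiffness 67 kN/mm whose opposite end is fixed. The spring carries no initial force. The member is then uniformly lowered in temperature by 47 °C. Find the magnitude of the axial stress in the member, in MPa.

The unrestrained thermal change is αΔT L = 13.2×10⁻⁶ × 47 × 700 = 0.4343 mm.
With a force P in the spring, the elastic change of the member is PL/(AE) and that of the spring is P/k; compatibility requires their sum to equal δ_free.
So P = δ_free / [L/(AE) + 1/k] = 0.4343 / [ 700/(195×205×10³) + 1/(67×10³) ].
P = 0.4343 / 3.244×10⁻⁵ = 13390 N.
σ = P/A = 13390/195 = 68.66 MPa.

σ ≈ 68.7 MPa (tensile)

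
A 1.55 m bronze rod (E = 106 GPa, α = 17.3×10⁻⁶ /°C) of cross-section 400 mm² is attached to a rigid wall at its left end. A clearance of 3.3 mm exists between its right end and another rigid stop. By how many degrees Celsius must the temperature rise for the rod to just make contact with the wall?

Contact occurs when the free expansion equals the gap: αΔT L = 3.3 mm.
ΔT = 3.3 / (17.3×10⁻⁶ × 1550) = 123.1 °C.

ΔT ≈ 123 °C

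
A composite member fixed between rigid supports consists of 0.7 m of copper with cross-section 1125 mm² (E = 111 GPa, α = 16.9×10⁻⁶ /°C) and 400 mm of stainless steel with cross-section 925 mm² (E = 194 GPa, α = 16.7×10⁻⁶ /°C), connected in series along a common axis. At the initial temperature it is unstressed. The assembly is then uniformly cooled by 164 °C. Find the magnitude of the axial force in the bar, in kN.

Free thermal contraction of the whole bar: Σ αᵢΔT Lᵢ = 16.9×10⁻⁶×164×700 + 16.7×10⁻⁶×164×400 = 3.036 mm.
Since the ends are fixed, an axial force P builds up, equal in every segment, with P · Σ Lᵢ/(AᵢEᵢ) = δ_free.
The series flexibility is Σ Lᵢ/(AᵢEᵢ) = 700/(1125×111×10³) + 400/(925×194×10³) = 7.835×10⁻⁶ mm/N.
Hence P = δ_free / Σ(L/AE) = 3.036/7.835×10⁻⁶ = 387.5 kN (tensile).

P ≈ 387 kN (tensile)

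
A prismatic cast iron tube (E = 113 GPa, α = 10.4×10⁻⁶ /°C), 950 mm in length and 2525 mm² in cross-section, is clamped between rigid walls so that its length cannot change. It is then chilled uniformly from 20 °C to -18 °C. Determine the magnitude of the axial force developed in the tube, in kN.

Full restraint means ε = 0, so the stress is σ = EαΔT = 113×10³ × 10.4×10⁻⁶ × 38 = 44.66 MPa.
Axial force P = σA = 44.66 × 2525 = 112800 N = 112.8 kN, tensile.

P ≈ 113 kN (tensile)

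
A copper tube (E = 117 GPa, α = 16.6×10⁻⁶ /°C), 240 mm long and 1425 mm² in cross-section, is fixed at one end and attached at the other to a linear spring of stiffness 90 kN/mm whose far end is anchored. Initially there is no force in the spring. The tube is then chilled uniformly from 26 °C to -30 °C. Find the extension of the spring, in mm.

If the spring were absent the tube would shorten by αΔT L = 16.6×10⁻⁶ × 56 × 240 = 0.2231 mm.
Let P be the tensile force in the spring. The tube extends elastically by PL/(AE) and the spring stretches by P/k; together these equal δ_free.
P [ L/(AE) + 1/k ] = δ_free → P [ 240/(1425×117×10³) + 1/(90×10³) ] = 0.2231.
P = 0.2231 / 1.255×10⁻⁵ = 17780 N.
Spring extension = P/k = 17780/(90×10³) = 0.1975 mm.

δ ≈ 0.198 mm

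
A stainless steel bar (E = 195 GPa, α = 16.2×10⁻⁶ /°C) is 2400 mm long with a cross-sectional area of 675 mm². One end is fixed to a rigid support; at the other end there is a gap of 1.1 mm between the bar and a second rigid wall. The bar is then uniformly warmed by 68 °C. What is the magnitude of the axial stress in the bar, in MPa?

σ ≈ 125 MPa (compressive)

Unrestrained expansion: δ_free = αΔT L = 16.2×10⁻⁶ × 68 × 2400 = 2.644 mm.
After closing the 1.1 mm clearance, 2.644 − 1.1 = 1.544 mm of expansion remains to be suppressed by the wall.
Compatibility: PL/(AE) = 1.544 mm, so σ = P/A = E × (1.544/2400) = 125.4 MPa.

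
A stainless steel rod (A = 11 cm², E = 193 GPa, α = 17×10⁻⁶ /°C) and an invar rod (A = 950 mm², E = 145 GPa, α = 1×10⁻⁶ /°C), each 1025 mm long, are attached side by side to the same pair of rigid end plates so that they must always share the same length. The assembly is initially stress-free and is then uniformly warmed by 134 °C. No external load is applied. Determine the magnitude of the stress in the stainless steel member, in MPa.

Both members must finish at the same length. With the larger α, the stainless steel tends to over-expand; the plates restrain it, putting the stainless steel in compression and the invar in tension. With no external load the two internal forces are equal and opposite, magnitude P.
Compatibility of the two members (thermal + elastic change equal): (α₁ − α₂)ΔT = P·[1/(A₁E₁) + 1/(A₂E₂)].
|α₁ − α₂|·ΔT = 16×10⁻⁶ × 134 = 0.002144.
1/(A₁E₁) + 1/(A₂E₂) = 1/(1100×193×10³) + 1/(950×145×10³) = 1.197×10⁻⁸ N⁻¹.
So P = 0.002144 / 1.197×10⁻⁸ = 179.1 kN.
σ_{stainless steel} = P/A₁ = 179100/1100 = 162.8 MPa, compressive.

σ ≈ 163 MPa (compressive)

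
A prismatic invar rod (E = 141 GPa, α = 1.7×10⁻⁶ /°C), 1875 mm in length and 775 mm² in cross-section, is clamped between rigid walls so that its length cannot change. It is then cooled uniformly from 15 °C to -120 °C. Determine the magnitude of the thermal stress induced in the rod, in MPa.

The supports are rigid, so the total axial strain is zero. The restrained thermal strain is ε = αΔT = 1.7×10⁻⁶ × 135 = 229.5×10⁻⁶.
Hence σ = E·αΔT = 141×10³ × 229.5×10⁻⁶ = 32.36 MPa, tensile.

σ ≈ 32.4 MPa (tensile)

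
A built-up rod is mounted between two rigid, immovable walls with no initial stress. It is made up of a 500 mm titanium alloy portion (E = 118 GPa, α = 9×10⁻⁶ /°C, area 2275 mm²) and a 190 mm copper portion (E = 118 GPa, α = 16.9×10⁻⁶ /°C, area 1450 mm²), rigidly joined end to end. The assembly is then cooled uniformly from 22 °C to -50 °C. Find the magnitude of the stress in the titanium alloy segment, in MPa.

σ ≈ 82.1 MPa (tensile)

Free thermal contraction of the whole bar: Σ αᵢΔT Lᵢ = 9×10⁻⁶×72×500 + 16.9×10⁻⁶×72×190 = 0.5552 mm.
Since the ends are fixed, an axial force P builds up, equal in every segment, with P · Σ Lᵢ/(AᵢEᵢ) = δ_free.
The series flexibility is Σ Lᵢ/(AᵢEᵢ) = 500/(2275×118×10³) + 190/(1450×118×10³) = 2.973×10⁻⁶ mm/N.
So P = 0.5552 / 2.973×10⁻⁶ = 186.7 kN, tensile.
σ_{titanium alloy} = P / A = 186700 / 2275 = 82.09 MPa.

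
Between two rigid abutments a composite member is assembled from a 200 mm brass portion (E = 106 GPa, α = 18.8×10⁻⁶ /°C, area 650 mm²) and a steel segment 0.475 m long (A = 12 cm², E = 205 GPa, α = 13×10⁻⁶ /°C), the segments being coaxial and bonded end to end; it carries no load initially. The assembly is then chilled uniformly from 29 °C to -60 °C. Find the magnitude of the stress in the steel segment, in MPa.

Free thermal contraction of the whole bar: Σ αᵢΔT Lᵢ = 18.8×10⁻⁶×89×200 + 13×10⁻⁶×89×475 = 0.8842 mm.
The rigid supports impose zero overall length change; the single axial force P common to all segments must satisfy P Σ Lᵢ/(AᵢEᵢ) = δ_free.
The series flexibility is Σ Lᵢ/(AᵢEᵢ) = 200/(650×106×10³) + 475/(1200×205×10³) = 4.834×10⁻⁶ mm/N.
Hence P = δ_free / Σ(L/AE) = 0.8842/4.834×10⁻⁶ = 182.9 kN (tensile).
σ_{steel} = P / A = 182900 / 1200 = 152.4 MPa.

σ ≈ 152 MPa (tensile)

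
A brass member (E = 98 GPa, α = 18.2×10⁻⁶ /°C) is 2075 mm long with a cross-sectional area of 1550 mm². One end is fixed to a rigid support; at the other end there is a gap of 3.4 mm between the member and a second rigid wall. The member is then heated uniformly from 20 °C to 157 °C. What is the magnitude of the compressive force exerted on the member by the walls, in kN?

P ≈ 130 kN

If the wall were absent the member would grow by αΔT L = 18.2×10⁻⁶ × 137 × 2075 = 5.174 mm.
This exceeds the 3.4 mm gap, so the wall pushes back. The portion of expansion that must be recovered elastically is δ_free − gap = 5.174 − 3.4 = 1.774 mm.
So σ = E(δ_free − g)/L = 98×10³ × 1.774/2075 = 83.77 MPa.
Force on the wall = σA = 83.77 × 1550 mm² = 129.9 kN.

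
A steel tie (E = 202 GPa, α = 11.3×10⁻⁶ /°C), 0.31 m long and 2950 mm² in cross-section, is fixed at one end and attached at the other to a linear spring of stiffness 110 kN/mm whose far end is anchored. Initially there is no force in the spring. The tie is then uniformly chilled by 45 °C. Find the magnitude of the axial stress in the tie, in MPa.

σ ≈ 5.56 MPa (tensile)

If the spring were absent the tie would shorten by αΔT L = 11.3×10⁻⁶ × 45 × 310 = 0.1576 mm.
Let P be the tensile force in the spring. The tie extends elastically by PL/(AE) and the spring stretches by P/k; together these equal δ_free.
So P = δ_free / [L/(AE) + 1/k] = 0.1576 / [ 310/(2950×202×10³) + 1/(110×10³) ].
P = 0.1576 / 9.611×10⁻⁶ = 16400 N.
σ = P/A = 16400/2950 = 5.56 MPa.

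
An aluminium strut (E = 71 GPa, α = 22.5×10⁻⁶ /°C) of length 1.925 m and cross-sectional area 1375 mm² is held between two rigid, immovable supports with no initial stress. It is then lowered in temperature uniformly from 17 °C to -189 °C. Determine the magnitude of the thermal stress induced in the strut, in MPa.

σ ≈ 329 MPa (tensile)

Because both ends are immovable the net strain is zero, and the suppressed thermal strain is αΔT = 22.5×10⁻⁶ × 206 = 4635×10⁻⁶.
σ = EαΔT = 71×10³ × 22.5×10⁻⁶ × 206 = 329.1 MPa (tensile; the strut is trying to contract).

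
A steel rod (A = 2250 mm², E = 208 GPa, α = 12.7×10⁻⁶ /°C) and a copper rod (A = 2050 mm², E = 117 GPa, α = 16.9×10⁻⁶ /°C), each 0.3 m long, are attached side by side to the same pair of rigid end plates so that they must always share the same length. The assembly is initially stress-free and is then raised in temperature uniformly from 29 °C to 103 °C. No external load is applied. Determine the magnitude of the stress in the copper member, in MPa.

σ ≈ 24 MPa (compressive)

Equilibrium of a rigid end plate with no external load gives equal and opposite internal forces ±P in the two members. Since α_{copper} > α_{steel}, heating drives the copper into compression and the steel into tension.
Setting the final lengths equal and cancelling L: (α₁ − α₂)ΔT = P/(A₁E₁) + P/(A₂E₂).
|α₁ − α₂|·ΔT = 4.2×10⁻⁶ × 74 = 0.0003108.
1/(A₁E₁) + 1/(A₂E₂) = 1/(2250×208×10³) + 1/(2050×117×10³) = 6.306×10⁻⁹ N⁻¹.
P = 0.0003108 / 6.306×10⁻⁹ = 49290 N = 49.29 kN.
σ_{copper} = P/A₂ = 49290/2050 = 24.04 MPa, compressive.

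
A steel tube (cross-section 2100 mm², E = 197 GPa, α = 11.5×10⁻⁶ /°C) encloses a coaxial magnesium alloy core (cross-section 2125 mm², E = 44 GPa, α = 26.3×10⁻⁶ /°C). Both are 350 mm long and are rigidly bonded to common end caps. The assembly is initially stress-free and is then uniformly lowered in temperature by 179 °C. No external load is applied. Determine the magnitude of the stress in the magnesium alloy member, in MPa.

The magnesium alloy has the larger α, so on cooling it would change length more than the steel if both were free. The rigid plates force a common final length, so the magnesium alloy is put into tension and the steel into compression, with equal and opposite forces P (no external load).
Compatibility of the two members (thermal + elastic change equal): (α₁ − α₂)ΔT = P·[1/(A₁E₁) + 1/(A₂E₂)].
|α₁ − α₂|·ΔT = 14.8×10⁻⁶ × 179 = 0.002649.
1/(A₁E₁) + 1/(A₂E₂) = 1/(2100×197×10³) + 1/(2125×44×10³) = 1.311×10⁻⁸ N⁻¹.
So P = 0.002649 / 1.311×10⁻⁸ = 202 kN.
σ_{magnesium alloy} = P/A₂ = 202000/2125 = 95.08 MPa, tensile.

σ ≈ 95.1 MPa (tensile)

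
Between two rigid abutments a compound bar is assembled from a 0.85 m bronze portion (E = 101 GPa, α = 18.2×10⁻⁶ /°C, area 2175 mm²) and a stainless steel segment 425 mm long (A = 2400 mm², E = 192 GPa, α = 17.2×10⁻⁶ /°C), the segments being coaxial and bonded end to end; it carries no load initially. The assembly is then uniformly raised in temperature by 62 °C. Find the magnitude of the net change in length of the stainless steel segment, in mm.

If the supports were absent, the total length change would be Σ αᵢΔT Lᵢ = 18.2×10⁻⁶×62×850 + 17.2×10⁻⁶×62×425 = 1.412 mm.
The rigid supports impose zero overall length change; the single axial force P common to all segments must satisfy P Σ Lᵢ/(AᵢEᵢ) = δ_free.
Σ Lᵢ/(AᵢEᵢ) = 850/(2175×101×10³) + 425/(2400×192×10³) = 4.792×10⁻⁶ mm/N.
P = 1.412 / 4.792×10⁻⁶ = 294800 N = 294.8 kN, compressive.
For the stainless steel segment, free thermal change = 17.2×10⁻⁶×62×425 = 0.4532 mm and elastic change from P = 294800×425/(2400×192×10³) = 0.2719 mm; these oppose, so the net change is 0.181 mm (segment lengthens).

|ΔL| ≈ 0.181 mm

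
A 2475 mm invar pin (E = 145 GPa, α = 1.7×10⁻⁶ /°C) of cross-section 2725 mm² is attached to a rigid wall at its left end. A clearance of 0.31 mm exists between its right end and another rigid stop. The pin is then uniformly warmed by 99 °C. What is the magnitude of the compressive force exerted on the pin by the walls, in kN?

P ≈ 17 kN

Unrestrained expansion: δ_free = αΔT L = 1.7×10⁻⁶ × 99 × 2475 = 0.4165 mm.
The gap closes (δ_free > 0.31 mm) and the wall then resists a further 0.4165 − 0.31 = 0.1065 mm of expansion.
That suppressed elongation corresponds to σ = E·Δ/L = 145×10³ × 0.1065/2475 = 6.242 MPa.
Force on the wall = σA = 6.242 × 2725 mm² = 17.01 kN.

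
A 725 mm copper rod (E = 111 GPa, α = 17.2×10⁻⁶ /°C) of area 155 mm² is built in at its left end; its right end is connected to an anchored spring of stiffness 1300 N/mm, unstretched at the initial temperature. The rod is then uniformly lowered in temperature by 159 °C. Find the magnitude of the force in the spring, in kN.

The unrestrained thermal change is αΔT L = 17.2×10⁻⁶ × 159 × 725 = 1.983 mm.
Let P be the tensile force in the spring. The rod extends elastically by PL/(AE) and the spring stretches by P/k; together these equal δ_free.
P [ L/(AE) + 1/k ] = δ_free → P [ 725/(155×111×10³) + 1/(1300) ] = 1.983.
P = 1.983 / 0.0008114 = 2444 N.

P ≈ 2.44 kN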